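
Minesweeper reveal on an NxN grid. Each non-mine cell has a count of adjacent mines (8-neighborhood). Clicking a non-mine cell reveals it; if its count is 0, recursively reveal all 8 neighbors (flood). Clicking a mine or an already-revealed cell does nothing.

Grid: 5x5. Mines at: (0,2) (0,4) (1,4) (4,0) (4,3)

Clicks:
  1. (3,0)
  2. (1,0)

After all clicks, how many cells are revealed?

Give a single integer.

Click 1 (3,0) count=1: revealed 1 new [(3,0)] -> total=1
Click 2 (1,0) count=0: revealed 13 new [(0,0) (0,1) (1,0) (1,1) (1,2) (1,3) (2,0) (2,1) (2,2) (2,3) (3,1) (3,2) (3,3)] -> total=14

Answer: 14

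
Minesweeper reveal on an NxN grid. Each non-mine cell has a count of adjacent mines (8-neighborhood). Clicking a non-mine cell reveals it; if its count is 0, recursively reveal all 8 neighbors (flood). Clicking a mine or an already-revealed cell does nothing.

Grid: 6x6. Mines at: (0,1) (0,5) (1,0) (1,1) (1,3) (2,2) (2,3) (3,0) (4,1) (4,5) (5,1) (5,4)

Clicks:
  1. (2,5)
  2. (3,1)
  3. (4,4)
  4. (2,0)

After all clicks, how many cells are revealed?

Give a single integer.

Answer: 9

Derivation:
Click 1 (2,5) count=0: revealed 6 new [(1,4) (1,5) (2,4) (2,5) (3,4) (3,5)] -> total=6
Click 2 (3,1) count=3: revealed 1 new [(3,1)] -> total=7
Click 3 (4,4) count=2: revealed 1 new [(4,4)] -> total=8
Click 4 (2,0) count=3: revealed 1 new [(2,0)] -> total=9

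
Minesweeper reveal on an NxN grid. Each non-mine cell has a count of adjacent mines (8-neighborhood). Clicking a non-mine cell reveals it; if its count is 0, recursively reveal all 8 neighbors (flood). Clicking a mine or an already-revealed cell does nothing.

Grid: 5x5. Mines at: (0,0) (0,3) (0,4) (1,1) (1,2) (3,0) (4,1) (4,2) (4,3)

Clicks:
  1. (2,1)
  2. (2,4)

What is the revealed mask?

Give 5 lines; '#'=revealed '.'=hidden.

Answer: .....
...##
.#.##
...##
.....

Derivation:
Click 1 (2,1) count=3: revealed 1 new [(2,1)] -> total=1
Click 2 (2,4) count=0: revealed 6 new [(1,3) (1,4) (2,3) (2,4) (3,3) (3,4)] -> total=7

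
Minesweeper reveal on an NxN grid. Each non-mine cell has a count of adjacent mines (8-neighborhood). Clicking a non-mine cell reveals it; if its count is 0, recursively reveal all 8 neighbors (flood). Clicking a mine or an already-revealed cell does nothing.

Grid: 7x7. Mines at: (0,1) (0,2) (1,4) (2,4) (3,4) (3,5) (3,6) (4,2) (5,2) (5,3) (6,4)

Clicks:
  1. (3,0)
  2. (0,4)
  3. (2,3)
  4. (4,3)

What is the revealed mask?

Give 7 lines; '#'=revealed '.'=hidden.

Click 1 (3,0) count=0: revealed 18 new [(1,0) (1,1) (1,2) (1,3) (2,0) (2,1) (2,2) (2,3) (3,0) (3,1) (3,2) (3,3) (4,0) (4,1) (5,0) (5,1) (6,0) (6,1)] -> total=18
Click 2 (0,4) count=1: revealed 1 new [(0,4)] -> total=19
Click 3 (2,3) count=3: revealed 0 new [(none)] -> total=19
Click 4 (4,3) count=4: revealed 1 new [(4,3)] -> total=20

Answer: ....#..
####...
####...
####...
##.#...
##.....
##.....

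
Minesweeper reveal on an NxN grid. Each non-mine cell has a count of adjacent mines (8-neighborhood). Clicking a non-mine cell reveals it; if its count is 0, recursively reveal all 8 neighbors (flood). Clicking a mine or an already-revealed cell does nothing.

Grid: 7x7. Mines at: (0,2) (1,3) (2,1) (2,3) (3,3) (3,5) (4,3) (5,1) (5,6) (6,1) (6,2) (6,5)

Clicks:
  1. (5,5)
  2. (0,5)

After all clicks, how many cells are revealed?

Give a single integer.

Click 1 (5,5) count=2: revealed 1 new [(5,5)] -> total=1
Click 2 (0,5) count=0: revealed 9 new [(0,4) (0,5) (0,6) (1,4) (1,5) (1,6) (2,4) (2,5) (2,6)] -> total=10

Answer: 10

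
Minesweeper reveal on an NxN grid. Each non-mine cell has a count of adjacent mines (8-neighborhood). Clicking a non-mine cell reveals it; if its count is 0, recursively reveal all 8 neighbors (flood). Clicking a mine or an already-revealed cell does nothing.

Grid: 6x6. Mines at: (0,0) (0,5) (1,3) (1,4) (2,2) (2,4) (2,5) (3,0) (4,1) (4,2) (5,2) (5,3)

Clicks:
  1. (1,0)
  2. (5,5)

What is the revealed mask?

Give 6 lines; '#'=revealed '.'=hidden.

Answer: ......
#.....
......
....##
....##
....##

Derivation:
Click 1 (1,0) count=1: revealed 1 new [(1,0)] -> total=1
Click 2 (5,5) count=0: revealed 6 new [(3,4) (3,5) (4,4) (4,5) (5,4) (5,5)] -> total=7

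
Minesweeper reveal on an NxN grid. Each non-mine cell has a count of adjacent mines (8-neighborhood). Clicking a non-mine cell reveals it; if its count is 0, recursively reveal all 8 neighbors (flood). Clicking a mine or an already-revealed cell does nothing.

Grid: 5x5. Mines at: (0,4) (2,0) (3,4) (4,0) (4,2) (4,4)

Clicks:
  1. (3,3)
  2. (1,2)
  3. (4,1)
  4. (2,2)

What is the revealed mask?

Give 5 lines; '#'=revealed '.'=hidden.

Click 1 (3,3) count=3: revealed 1 new [(3,3)] -> total=1
Click 2 (1,2) count=0: revealed 13 new [(0,0) (0,1) (0,2) (0,3) (1,0) (1,1) (1,2) (1,3) (2,1) (2,2) (2,3) (3,1) (3,2)] -> total=14
Click 3 (4,1) count=2: revealed 1 new [(4,1)] -> total=15
Click 4 (2,2) count=0: revealed 0 new [(none)] -> total=15

Answer: ####.
####.
.###.
.###.
.#...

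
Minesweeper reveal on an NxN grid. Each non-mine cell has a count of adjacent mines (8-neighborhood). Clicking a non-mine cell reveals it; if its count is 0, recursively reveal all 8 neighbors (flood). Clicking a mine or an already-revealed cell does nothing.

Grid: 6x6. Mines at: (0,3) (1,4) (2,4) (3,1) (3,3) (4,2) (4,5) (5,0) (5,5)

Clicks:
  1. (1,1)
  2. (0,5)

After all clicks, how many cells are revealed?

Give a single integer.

Click 1 (1,1) count=0: revealed 9 new [(0,0) (0,1) (0,2) (1,0) (1,1) (1,2) (2,0) (2,1) (2,2)] -> total=9
Click 2 (0,5) count=1: revealed 1 new [(0,5)] -> total=10

Answer: 10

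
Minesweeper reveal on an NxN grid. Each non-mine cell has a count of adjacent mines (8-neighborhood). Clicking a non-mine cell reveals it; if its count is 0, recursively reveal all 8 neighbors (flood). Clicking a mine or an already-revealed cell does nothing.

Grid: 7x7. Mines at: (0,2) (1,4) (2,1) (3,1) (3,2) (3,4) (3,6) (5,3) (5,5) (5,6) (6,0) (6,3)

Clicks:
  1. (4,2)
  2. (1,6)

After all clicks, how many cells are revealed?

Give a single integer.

Answer: 7

Derivation:
Click 1 (4,2) count=3: revealed 1 new [(4,2)] -> total=1
Click 2 (1,6) count=0: revealed 6 new [(0,5) (0,6) (1,5) (1,6) (2,5) (2,6)] -> total=7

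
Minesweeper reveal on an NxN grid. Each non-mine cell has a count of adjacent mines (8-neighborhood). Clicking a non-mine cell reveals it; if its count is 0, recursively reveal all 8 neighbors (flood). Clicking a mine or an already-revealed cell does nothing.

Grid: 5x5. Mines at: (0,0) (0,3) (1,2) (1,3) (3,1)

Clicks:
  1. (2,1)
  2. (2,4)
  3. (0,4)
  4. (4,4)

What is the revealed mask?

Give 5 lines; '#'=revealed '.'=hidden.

Answer: ....#
.....
.####
..###
..###

Derivation:
Click 1 (2,1) count=2: revealed 1 new [(2,1)] -> total=1
Click 2 (2,4) count=1: revealed 1 new [(2,4)] -> total=2
Click 3 (0,4) count=2: revealed 1 new [(0,4)] -> total=3
Click 4 (4,4) count=0: revealed 8 new [(2,2) (2,3) (3,2) (3,3) (3,4) (4,2) (4,3) (4,4)] -> total=11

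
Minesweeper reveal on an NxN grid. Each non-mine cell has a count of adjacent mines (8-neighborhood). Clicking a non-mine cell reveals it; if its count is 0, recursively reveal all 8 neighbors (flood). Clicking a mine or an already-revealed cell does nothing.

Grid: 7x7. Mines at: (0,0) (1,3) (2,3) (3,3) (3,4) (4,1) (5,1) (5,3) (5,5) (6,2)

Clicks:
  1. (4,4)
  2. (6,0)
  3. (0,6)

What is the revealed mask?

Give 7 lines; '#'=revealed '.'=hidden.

Click 1 (4,4) count=4: revealed 1 new [(4,4)] -> total=1
Click 2 (6,0) count=1: revealed 1 new [(6,0)] -> total=2
Click 3 (0,6) count=0: revealed 13 new [(0,4) (0,5) (0,6) (1,4) (1,5) (1,6) (2,4) (2,5) (2,6) (3,5) (3,6) (4,5) (4,6)] -> total=15

Answer: ....###
....###
....###
.....##
....###
.......
#......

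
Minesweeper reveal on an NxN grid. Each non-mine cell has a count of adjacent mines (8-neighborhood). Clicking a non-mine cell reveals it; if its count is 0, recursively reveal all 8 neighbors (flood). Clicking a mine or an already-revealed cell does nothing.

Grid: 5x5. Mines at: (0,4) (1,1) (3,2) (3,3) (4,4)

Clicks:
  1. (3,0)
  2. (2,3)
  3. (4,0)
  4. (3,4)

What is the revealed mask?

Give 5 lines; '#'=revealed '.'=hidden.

Click 1 (3,0) count=0: revealed 6 new [(2,0) (2,1) (3,0) (3,1) (4,0) (4,1)] -> total=6
Click 2 (2,3) count=2: revealed 1 new [(2,3)] -> total=7
Click 3 (4,0) count=0: revealed 0 new [(none)] -> total=7
Click 4 (3,4) count=2: revealed 1 new [(3,4)] -> total=8

Answer: .....
.....
##.#.
##..#
##...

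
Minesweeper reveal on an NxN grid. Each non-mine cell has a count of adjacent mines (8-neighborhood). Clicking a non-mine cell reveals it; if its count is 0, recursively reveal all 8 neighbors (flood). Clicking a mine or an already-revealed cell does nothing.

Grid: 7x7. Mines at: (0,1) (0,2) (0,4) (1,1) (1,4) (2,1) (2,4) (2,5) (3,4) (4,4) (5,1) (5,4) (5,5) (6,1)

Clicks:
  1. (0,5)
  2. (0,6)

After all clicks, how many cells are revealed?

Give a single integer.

Answer: 4

Derivation:
Click 1 (0,5) count=2: revealed 1 new [(0,5)] -> total=1
Click 2 (0,6) count=0: revealed 3 new [(0,6) (1,5) (1,6)] -> total=4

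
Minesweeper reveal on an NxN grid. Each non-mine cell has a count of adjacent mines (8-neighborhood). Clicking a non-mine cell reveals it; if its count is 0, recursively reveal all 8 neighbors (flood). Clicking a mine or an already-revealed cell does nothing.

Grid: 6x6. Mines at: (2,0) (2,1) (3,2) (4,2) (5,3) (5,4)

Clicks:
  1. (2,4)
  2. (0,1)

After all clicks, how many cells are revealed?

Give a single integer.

Click 1 (2,4) count=0: revealed 22 new [(0,0) (0,1) (0,2) (0,3) (0,4) (0,5) (1,0) (1,1) (1,2) (1,3) (1,4) (1,5) (2,2) (2,3) (2,4) (2,5) (3,3) (3,4) (3,5) (4,3) (4,4) (4,5)] -> total=22
Click 2 (0,1) count=0: revealed 0 new [(none)] -> total=22

Answer: 22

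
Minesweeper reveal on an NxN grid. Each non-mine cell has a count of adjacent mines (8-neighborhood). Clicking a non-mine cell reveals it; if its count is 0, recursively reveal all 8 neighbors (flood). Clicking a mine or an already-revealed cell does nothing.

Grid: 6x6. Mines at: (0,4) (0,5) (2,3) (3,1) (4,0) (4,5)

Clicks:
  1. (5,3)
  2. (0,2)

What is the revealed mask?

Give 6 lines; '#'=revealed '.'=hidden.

Click 1 (5,3) count=0: revealed 11 new [(3,2) (3,3) (3,4) (4,1) (4,2) (4,3) (4,4) (5,1) (5,2) (5,3) (5,4)] -> total=11
Click 2 (0,2) count=0: revealed 11 new [(0,0) (0,1) (0,2) (0,3) (1,0) (1,1) (1,2) (1,3) (2,0) (2,1) (2,2)] -> total=22

Answer: ####..
####..
###...
..###.
.####.
.####.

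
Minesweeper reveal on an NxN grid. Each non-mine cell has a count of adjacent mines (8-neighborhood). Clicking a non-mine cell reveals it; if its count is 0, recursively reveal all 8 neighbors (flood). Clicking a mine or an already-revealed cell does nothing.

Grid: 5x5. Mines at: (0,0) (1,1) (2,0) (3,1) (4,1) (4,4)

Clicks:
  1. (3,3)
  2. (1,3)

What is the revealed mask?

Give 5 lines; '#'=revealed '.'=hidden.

Click 1 (3,3) count=1: revealed 1 new [(3,3)] -> total=1
Click 2 (1,3) count=0: revealed 11 new [(0,2) (0,3) (0,4) (1,2) (1,3) (1,4) (2,2) (2,3) (2,4) (3,2) (3,4)] -> total=12

Answer: ..###
..###
..###
..###
.....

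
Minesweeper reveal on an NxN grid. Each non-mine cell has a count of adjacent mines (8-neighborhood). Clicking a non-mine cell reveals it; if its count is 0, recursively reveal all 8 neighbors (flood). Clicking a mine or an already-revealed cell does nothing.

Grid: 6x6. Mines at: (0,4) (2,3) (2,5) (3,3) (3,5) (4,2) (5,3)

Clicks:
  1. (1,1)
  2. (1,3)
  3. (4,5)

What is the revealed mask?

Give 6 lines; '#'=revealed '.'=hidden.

Click 1 (1,1) count=0: revealed 18 new [(0,0) (0,1) (0,2) (0,3) (1,0) (1,1) (1,2) (1,3) (2,0) (2,1) (2,2) (3,0) (3,1) (3,2) (4,0) (4,1) (5,0) (5,1)] -> total=18
Click 2 (1,3) count=2: revealed 0 new [(none)] -> total=18
Click 3 (4,5) count=1: revealed 1 new [(4,5)] -> total=19

Answer: ####..
####..
###...
###...
##...#
##....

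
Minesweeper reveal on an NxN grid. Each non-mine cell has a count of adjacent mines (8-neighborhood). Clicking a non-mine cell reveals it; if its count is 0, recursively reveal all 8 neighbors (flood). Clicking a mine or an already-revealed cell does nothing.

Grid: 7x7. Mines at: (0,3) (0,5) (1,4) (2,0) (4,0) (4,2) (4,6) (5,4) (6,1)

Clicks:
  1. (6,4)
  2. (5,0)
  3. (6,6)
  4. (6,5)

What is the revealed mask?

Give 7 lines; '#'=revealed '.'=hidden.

Answer: .......
.......
.......
.......
.......
#....##
....###

Derivation:
Click 1 (6,4) count=1: revealed 1 new [(6,4)] -> total=1
Click 2 (5,0) count=2: revealed 1 new [(5,0)] -> total=2
Click 3 (6,6) count=0: revealed 4 new [(5,5) (5,6) (6,5) (6,6)] -> total=6
Click 4 (6,5) count=1: revealed 0 new [(none)] -> total=6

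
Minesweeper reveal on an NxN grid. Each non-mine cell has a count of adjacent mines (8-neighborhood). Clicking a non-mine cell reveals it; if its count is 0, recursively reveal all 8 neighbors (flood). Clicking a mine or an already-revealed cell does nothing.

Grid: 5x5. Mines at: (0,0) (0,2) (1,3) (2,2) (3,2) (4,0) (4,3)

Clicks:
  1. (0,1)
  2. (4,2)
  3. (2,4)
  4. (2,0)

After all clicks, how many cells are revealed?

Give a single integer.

Answer: 9

Derivation:
Click 1 (0,1) count=2: revealed 1 new [(0,1)] -> total=1
Click 2 (4,2) count=2: revealed 1 new [(4,2)] -> total=2
Click 3 (2,4) count=1: revealed 1 new [(2,4)] -> total=3
Click 4 (2,0) count=0: revealed 6 new [(1,0) (1,1) (2,0) (2,1) (3,0) (3,1)] -> total=9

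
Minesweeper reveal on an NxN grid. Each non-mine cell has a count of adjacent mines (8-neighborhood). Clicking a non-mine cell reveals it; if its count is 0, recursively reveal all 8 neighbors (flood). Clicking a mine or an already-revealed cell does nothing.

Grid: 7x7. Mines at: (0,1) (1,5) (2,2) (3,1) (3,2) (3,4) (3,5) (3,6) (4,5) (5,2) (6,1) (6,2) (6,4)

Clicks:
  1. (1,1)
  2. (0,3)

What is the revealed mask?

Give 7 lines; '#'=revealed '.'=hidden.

Answer: ..###..
.####..
.......
.......
.......
.......
.......

Derivation:
Click 1 (1,1) count=2: revealed 1 new [(1,1)] -> total=1
Click 2 (0,3) count=0: revealed 6 new [(0,2) (0,3) (0,4) (1,2) (1,3) (1,4)] -> total=7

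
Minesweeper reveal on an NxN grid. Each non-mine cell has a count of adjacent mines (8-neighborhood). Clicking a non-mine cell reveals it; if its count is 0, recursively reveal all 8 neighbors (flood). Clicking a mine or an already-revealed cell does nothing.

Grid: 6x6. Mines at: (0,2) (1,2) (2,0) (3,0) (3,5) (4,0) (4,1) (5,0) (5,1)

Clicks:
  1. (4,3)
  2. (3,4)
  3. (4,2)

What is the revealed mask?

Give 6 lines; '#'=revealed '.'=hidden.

Click 1 (4,3) count=0: revealed 14 new [(2,2) (2,3) (2,4) (3,2) (3,3) (3,4) (4,2) (4,3) (4,4) (4,5) (5,2) (5,3) (5,4) (5,5)] -> total=14
Click 2 (3,4) count=1: revealed 0 new [(none)] -> total=14
Click 3 (4,2) count=2: revealed 0 new [(none)] -> total=14

Answer: ......
......
..###.
..###.
..####
..####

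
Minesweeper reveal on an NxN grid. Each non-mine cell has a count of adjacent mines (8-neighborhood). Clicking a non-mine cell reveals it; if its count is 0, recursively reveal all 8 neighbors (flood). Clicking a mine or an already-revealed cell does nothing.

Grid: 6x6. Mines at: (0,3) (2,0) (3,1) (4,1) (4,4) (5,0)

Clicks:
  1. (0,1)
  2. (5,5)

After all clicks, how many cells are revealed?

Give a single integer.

Answer: 7

Derivation:
Click 1 (0,1) count=0: revealed 6 new [(0,0) (0,1) (0,2) (1,0) (1,1) (1,2)] -> total=6
Click 2 (5,5) count=1: revealed 1 new [(5,5)] -> total=7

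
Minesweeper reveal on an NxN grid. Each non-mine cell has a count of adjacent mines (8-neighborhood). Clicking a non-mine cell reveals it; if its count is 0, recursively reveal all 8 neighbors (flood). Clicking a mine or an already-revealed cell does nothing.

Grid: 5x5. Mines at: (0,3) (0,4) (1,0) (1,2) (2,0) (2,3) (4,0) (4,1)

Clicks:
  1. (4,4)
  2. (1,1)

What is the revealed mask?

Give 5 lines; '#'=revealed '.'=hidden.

Answer: .....
.#...
.....
..###
..###

Derivation:
Click 1 (4,4) count=0: revealed 6 new [(3,2) (3,3) (3,4) (4,2) (4,3) (4,4)] -> total=6
Click 2 (1,1) count=3: revealed 1 new [(1,1)] -> total=7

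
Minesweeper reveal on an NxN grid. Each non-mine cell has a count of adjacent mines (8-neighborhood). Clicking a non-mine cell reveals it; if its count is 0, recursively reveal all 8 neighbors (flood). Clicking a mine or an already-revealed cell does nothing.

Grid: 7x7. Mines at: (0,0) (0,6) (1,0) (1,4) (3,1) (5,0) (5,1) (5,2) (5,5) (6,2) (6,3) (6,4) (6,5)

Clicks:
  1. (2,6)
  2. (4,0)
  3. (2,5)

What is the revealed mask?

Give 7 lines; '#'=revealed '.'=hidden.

Answer: .......
.....##
..#####
..#####
#.#####
.......
.......

Derivation:
Click 1 (2,6) count=0: revealed 17 new [(1,5) (1,6) (2,2) (2,3) (2,4) (2,5) (2,6) (3,2) (3,3) (3,4) (3,5) (3,6) (4,2) (4,3) (4,4) (4,5) (4,6)] -> total=17
Click 2 (4,0) count=3: revealed 1 new [(4,0)] -> total=18
Click 3 (2,5) count=1: revealed 0 new [(none)] -> total=18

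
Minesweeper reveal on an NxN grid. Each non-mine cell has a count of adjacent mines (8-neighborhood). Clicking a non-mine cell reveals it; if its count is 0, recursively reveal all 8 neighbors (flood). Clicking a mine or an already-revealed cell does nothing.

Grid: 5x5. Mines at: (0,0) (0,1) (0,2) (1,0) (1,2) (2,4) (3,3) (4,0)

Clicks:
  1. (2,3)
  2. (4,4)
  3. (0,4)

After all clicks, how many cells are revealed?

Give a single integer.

Click 1 (2,3) count=3: revealed 1 new [(2,3)] -> total=1
Click 2 (4,4) count=1: revealed 1 new [(4,4)] -> total=2
Click 3 (0,4) count=0: revealed 4 new [(0,3) (0,4) (1,3) (1,4)] -> total=6

Answer: 6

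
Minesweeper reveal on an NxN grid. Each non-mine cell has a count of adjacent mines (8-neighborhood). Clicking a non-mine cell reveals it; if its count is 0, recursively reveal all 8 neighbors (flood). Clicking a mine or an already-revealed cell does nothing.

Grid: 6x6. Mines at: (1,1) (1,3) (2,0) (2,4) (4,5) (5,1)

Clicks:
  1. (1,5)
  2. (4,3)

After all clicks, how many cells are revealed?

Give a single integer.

Answer: 15

Derivation:
Click 1 (1,5) count=1: revealed 1 new [(1,5)] -> total=1
Click 2 (4,3) count=0: revealed 14 new [(2,1) (2,2) (2,3) (3,1) (3,2) (3,3) (3,4) (4,1) (4,2) (4,3) (4,4) (5,2) (5,3) (5,4)] -> total=15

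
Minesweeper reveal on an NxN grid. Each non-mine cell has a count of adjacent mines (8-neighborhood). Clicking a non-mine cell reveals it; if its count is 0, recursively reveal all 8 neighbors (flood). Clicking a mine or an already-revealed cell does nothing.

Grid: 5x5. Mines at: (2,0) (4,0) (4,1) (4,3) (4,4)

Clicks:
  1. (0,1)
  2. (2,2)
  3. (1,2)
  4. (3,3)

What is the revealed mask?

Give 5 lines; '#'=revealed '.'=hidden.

Answer: #####
#####
.####
.####
.....

Derivation:
Click 1 (0,1) count=0: revealed 18 new [(0,0) (0,1) (0,2) (0,3) (0,4) (1,0) (1,1) (1,2) (1,3) (1,4) (2,1) (2,2) (2,3) (2,4) (3,1) (3,2) (3,3) (3,4)] -> total=18
Click 2 (2,2) count=0: revealed 0 new [(none)] -> total=18
Click 3 (1,2) count=0: revealed 0 new [(none)] -> total=18
Click 4 (3,3) count=2: revealed 0 new [(none)] -> total=18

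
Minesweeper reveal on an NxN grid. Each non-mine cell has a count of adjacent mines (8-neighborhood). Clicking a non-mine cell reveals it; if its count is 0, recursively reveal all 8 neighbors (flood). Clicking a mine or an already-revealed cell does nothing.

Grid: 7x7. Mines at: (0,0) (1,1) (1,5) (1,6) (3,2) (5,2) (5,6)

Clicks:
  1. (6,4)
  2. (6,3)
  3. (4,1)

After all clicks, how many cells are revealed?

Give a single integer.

Answer: 19

Derivation:
Click 1 (6,4) count=0: revealed 18 new [(2,3) (2,4) (2,5) (2,6) (3,3) (3,4) (3,5) (3,6) (4,3) (4,4) (4,5) (4,6) (5,3) (5,4) (5,5) (6,3) (6,4) (6,5)] -> total=18
Click 2 (6,3) count=1: revealed 0 new [(none)] -> total=18
Click 3 (4,1) count=2: revealed 1 new [(4,1)] -> total=19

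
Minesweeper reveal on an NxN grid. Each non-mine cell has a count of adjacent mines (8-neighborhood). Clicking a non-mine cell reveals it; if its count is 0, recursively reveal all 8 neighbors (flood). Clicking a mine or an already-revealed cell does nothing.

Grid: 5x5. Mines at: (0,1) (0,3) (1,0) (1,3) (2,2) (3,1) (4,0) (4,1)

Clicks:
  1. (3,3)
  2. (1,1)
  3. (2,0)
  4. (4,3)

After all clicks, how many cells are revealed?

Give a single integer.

Click 1 (3,3) count=1: revealed 1 new [(3,3)] -> total=1
Click 2 (1,1) count=3: revealed 1 new [(1,1)] -> total=2
Click 3 (2,0) count=2: revealed 1 new [(2,0)] -> total=3
Click 4 (4,3) count=0: revealed 7 new [(2,3) (2,4) (3,2) (3,4) (4,2) (4,3) (4,4)] -> total=10

Answer: 10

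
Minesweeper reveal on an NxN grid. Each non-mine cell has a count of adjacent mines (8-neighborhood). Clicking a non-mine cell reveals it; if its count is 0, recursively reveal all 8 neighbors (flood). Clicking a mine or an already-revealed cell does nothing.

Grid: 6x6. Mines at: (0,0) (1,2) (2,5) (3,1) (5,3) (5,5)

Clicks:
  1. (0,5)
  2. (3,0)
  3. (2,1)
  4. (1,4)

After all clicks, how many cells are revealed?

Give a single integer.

Click 1 (0,5) count=0: revealed 6 new [(0,3) (0,4) (0,5) (1,3) (1,4) (1,5)] -> total=6
Click 2 (3,0) count=1: revealed 1 new [(3,0)] -> total=7
Click 3 (2,1) count=2: revealed 1 new [(2,1)] -> total=8
Click 4 (1,4) count=1: revealed 0 new [(none)] -> total=8

Answer: 8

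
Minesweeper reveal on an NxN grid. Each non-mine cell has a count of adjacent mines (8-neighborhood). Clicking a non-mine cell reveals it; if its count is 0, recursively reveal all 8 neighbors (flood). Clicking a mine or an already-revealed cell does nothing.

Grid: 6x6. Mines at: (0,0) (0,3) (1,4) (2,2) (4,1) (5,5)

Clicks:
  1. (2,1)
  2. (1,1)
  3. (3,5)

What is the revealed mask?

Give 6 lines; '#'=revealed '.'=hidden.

Click 1 (2,1) count=1: revealed 1 new [(2,1)] -> total=1
Click 2 (1,1) count=2: revealed 1 new [(1,1)] -> total=2
Click 3 (3,5) count=0: revealed 14 new [(2,3) (2,4) (2,5) (3,2) (3,3) (3,4) (3,5) (4,2) (4,3) (4,4) (4,5) (5,2) (5,3) (5,4)] -> total=16

Answer: ......
.#....
.#.###
..####
..####
..###.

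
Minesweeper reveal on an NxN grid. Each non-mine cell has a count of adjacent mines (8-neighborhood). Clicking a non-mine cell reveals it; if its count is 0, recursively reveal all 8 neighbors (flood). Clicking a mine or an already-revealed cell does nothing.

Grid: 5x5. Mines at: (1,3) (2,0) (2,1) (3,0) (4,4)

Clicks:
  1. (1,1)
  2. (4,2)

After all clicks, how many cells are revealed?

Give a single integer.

Answer: 7

Derivation:
Click 1 (1,1) count=2: revealed 1 new [(1,1)] -> total=1
Click 2 (4,2) count=0: revealed 6 new [(3,1) (3,2) (3,3) (4,1) (4,2) (4,3)] -> total=7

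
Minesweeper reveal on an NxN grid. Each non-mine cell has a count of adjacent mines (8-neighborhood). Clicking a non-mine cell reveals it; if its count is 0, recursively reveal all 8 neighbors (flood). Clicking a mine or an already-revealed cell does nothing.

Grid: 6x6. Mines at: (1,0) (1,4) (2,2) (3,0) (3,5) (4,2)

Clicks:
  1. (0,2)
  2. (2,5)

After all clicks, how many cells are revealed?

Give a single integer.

Answer: 7

Derivation:
Click 1 (0,2) count=0: revealed 6 new [(0,1) (0,2) (0,3) (1,1) (1,2) (1,3)] -> total=6
Click 2 (2,5) count=2: revealed 1 new [(2,5)] -> total=7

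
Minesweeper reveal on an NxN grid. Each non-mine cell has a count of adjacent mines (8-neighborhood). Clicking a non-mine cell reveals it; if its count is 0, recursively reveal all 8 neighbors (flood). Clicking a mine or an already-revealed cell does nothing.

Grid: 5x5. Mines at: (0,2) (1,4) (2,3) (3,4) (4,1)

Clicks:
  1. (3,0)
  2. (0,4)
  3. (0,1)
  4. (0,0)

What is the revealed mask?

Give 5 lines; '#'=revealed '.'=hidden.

Answer: ##..#
###..
###..
###..
.....

Derivation:
Click 1 (3,0) count=1: revealed 1 new [(3,0)] -> total=1
Click 2 (0,4) count=1: revealed 1 new [(0,4)] -> total=2
Click 3 (0,1) count=1: revealed 1 new [(0,1)] -> total=3
Click 4 (0,0) count=0: revealed 9 new [(0,0) (1,0) (1,1) (1,2) (2,0) (2,1) (2,2) (3,1) (3,2)] -> total=12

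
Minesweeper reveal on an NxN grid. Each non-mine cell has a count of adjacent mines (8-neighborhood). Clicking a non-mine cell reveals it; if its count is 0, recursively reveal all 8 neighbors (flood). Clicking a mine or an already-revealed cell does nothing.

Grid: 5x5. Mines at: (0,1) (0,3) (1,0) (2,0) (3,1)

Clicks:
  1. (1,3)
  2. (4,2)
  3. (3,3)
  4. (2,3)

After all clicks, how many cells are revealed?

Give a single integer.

Click 1 (1,3) count=1: revealed 1 new [(1,3)] -> total=1
Click 2 (4,2) count=1: revealed 1 new [(4,2)] -> total=2
Click 3 (3,3) count=0: revealed 10 new [(1,2) (1,4) (2,2) (2,3) (2,4) (3,2) (3,3) (3,4) (4,3) (4,4)] -> total=12
Click 4 (2,3) count=0: revealed 0 new [(none)] -> total=12

Answer: 12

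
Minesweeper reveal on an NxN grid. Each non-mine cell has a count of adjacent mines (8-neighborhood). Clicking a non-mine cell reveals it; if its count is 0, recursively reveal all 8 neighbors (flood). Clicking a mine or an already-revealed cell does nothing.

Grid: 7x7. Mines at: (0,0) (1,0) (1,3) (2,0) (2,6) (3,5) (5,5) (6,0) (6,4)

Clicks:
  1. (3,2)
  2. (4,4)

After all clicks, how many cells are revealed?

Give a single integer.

Answer: 22

Derivation:
Click 1 (3,2) count=0: revealed 22 new [(2,1) (2,2) (2,3) (2,4) (3,0) (3,1) (3,2) (3,3) (3,4) (4,0) (4,1) (4,2) (4,3) (4,4) (5,0) (5,1) (5,2) (5,3) (5,4) (6,1) (6,2) (6,3)] -> total=22
Click 2 (4,4) count=2: revealed 0 new [(none)] -> total=22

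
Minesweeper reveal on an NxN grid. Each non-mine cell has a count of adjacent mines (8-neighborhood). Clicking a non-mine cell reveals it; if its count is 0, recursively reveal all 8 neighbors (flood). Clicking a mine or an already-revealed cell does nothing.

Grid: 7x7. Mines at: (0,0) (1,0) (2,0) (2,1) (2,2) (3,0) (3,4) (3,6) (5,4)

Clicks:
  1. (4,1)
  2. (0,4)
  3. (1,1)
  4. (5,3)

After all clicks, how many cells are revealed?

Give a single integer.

Click 1 (4,1) count=1: revealed 1 new [(4,1)] -> total=1
Click 2 (0,4) count=0: revealed 16 new [(0,1) (0,2) (0,3) (0,4) (0,5) (0,6) (1,1) (1,2) (1,3) (1,4) (1,5) (1,6) (2,3) (2,4) (2,5) (2,6)] -> total=17
Click 3 (1,1) count=5: revealed 0 new [(none)] -> total=17
Click 4 (5,3) count=1: revealed 1 new [(5,3)] -> total=18

Answer: 18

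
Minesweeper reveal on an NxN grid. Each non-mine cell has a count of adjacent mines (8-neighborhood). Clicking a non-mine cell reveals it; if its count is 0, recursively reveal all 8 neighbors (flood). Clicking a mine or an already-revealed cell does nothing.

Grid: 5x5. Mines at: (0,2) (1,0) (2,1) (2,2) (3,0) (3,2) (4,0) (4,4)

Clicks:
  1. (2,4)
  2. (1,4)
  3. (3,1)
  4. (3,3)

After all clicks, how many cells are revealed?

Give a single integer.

Click 1 (2,4) count=0: revealed 8 new [(0,3) (0,4) (1,3) (1,4) (2,3) (2,4) (3,3) (3,4)] -> total=8
Click 2 (1,4) count=0: revealed 0 new [(none)] -> total=8
Click 3 (3,1) count=5: revealed 1 new [(3,1)] -> total=9
Click 4 (3,3) count=3: revealed 0 new [(none)] -> total=9

Answer: 9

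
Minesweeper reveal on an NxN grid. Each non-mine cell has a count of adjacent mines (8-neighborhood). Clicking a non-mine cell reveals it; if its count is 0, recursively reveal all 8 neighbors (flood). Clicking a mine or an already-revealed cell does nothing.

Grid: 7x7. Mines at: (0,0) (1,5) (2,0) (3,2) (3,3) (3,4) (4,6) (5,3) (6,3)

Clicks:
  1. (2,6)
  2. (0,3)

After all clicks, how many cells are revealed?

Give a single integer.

Click 1 (2,6) count=1: revealed 1 new [(2,6)] -> total=1
Click 2 (0,3) count=0: revealed 12 new [(0,1) (0,2) (0,3) (0,4) (1,1) (1,2) (1,3) (1,4) (2,1) (2,2) (2,3) (2,4)] -> total=13

Answer: 13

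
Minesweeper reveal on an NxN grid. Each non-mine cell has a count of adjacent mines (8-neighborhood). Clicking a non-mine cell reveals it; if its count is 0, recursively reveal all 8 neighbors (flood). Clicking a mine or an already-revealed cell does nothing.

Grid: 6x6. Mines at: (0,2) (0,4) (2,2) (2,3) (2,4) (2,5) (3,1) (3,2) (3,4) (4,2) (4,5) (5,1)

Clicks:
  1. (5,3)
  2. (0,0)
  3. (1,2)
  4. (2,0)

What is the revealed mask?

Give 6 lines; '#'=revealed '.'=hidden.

Click 1 (5,3) count=1: revealed 1 new [(5,3)] -> total=1
Click 2 (0,0) count=0: revealed 6 new [(0,0) (0,1) (1,0) (1,1) (2,0) (2,1)] -> total=7
Click 3 (1,2) count=3: revealed 1 new [(1,2)] -> total=8
Click 4 (2,0) count=1: revealed 0 new [(none)] -> total=8

Answer: ##....
###...
##....
......
......
...#..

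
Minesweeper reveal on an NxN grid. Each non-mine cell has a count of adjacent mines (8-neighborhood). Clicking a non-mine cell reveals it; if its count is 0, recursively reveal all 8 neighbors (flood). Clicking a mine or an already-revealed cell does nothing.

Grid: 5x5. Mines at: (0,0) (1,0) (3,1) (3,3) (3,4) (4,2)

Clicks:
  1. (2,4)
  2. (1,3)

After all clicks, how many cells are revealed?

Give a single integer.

Click 1 (2,4) count=2: revealed 1 new [(2,4)] -> total=1
Click 2 (1,3) count=0: revealed 11 new [(0,1) (0,2) (0,3) (0,4) (1,1) (1,2) (1,3) (1,4) (2,1) (2,2) (2,3)] -> total=12

Answer: 12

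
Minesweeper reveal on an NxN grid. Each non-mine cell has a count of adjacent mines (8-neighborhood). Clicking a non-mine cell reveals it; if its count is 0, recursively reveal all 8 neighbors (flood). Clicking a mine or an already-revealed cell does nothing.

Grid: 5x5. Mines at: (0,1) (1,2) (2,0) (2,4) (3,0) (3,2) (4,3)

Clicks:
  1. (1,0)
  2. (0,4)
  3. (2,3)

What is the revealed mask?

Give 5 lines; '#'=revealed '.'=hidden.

Answer: ...##
#..##
...#.
.....
.....

Derivation:
Click 1 (1,0) count=2: revealed 1 new [(1,0)] -> total=1
Click 2 (0,4) count=0: revealed 4 new [(0,3) (0,4) (1,3) (1,4)] -> total=5
Click 3 (2,3) count=3: revealed 1 new [(2,3)] -> total=6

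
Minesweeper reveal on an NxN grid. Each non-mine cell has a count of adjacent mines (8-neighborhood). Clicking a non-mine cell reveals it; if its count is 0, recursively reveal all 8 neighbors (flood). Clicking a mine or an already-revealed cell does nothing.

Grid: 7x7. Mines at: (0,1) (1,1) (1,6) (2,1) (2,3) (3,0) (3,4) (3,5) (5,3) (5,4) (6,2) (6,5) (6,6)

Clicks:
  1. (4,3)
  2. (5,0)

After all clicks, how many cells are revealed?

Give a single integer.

Answer: 7

Derivation:
Click 1 (4,3) count=3: revealed 1 new [(4,3)] -> total=1
Click 2 (5,0) count=0: revealed 6 new [(4,0) (4,1) (5,0) (5,1) (6,0) (6,1)] -> total=7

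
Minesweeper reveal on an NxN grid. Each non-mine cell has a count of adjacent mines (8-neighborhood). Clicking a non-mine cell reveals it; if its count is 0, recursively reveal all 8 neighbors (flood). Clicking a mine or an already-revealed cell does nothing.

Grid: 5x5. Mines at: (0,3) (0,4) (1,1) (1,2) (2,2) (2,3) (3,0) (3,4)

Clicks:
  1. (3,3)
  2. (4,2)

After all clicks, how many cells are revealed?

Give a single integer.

Click 1 (3,3) count=3: revealed 1 new [(3,3)] -> total=1
Click 2 (4,2) count=0: revealed 5 new [(3,1) (3,2) (4,1) (4,2) (4,3)] -> total=6

Answer: 6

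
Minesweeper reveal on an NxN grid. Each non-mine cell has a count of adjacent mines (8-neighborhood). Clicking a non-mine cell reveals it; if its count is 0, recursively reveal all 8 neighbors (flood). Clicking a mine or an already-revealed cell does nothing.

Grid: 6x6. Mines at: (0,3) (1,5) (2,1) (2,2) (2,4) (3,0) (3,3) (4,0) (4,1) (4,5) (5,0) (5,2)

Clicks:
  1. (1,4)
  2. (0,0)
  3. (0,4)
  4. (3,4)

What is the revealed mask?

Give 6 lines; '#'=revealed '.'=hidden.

Answer: ###.#.
###.#.
......
....#.
......
......

Derivation:
Click 1 (1,4) count=3: revealed 1 new [(1,4)] -> total=1
Click 2 (0,0) count=0: revealed 6 new [(0,0) (0,1) (0,2) (1,0) (1,1) (1,2)] -> total=7
Click 3 (0,4) count=2: revealed 1 new [(0,4)] -> total=8
Click 4 (3,4) count=3: revealed 1 new [(3,4)] -> total=9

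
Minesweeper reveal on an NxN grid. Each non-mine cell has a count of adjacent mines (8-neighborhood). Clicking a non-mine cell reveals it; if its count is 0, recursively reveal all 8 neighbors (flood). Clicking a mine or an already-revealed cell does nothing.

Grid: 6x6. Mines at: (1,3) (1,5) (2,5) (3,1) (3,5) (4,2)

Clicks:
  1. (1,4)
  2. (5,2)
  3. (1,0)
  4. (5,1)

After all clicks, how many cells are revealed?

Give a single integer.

Answer: 12

Derivation:
Click 1 (1,4) count=3: revealed 1 new [(1,4)] -> total=1
Click 2 (5,2) count=1: revealed 1 new [(5,2)] -> total=2
Click 3 (1,0) count=0: revealed 9 new [(0,0) (0,1) (0,2) (1,0) (1,1) (1,2) (2,0) (2,1) (2,2)] -> total=11
Click 4 (5,1) count=1: revealed 1 new [(5,1)] -> total=12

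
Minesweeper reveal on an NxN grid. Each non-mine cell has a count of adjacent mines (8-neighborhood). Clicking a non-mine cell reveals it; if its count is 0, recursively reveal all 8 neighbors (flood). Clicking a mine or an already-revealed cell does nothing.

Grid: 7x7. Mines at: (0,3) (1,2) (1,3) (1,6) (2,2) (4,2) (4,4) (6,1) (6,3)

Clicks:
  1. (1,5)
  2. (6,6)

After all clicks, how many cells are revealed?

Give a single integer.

Click 1 (1,5) count=1: revealed 1 new [(1,5)] -> total=1
Click 2 (6,6) count=0: revealed 12 new [(2,5) (2,6) (3,5) (3,6) (4,5) (4,6) (5,4) (5,5) (5,6) (6,4) (6,5) (6,6)] -> total=13

Answer: 13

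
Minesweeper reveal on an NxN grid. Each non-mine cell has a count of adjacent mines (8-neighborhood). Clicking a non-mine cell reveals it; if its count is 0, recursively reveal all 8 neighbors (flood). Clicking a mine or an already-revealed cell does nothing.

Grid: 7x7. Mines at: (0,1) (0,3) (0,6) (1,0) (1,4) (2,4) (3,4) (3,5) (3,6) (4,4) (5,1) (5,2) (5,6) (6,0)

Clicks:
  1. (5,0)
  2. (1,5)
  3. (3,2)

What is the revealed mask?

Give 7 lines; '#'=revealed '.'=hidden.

Click 1 (5,0) count=2: revealed 1 new [(5,0)] -> total=1
Click 2 (1,5) count=3: revealed 1 new [(1,5)] -> total=2
Click 3 (3,2) count=0: revealed 15 new [(1,1) (1,2) (1,3) (2,0) (2,1) (2,2) (2,3) (3,0) (3,1) (3,2) (3,3) (4,0) (4,1) (4,2) (4,3)] -> total=17

Answer: .......
.###.#.
####...
####...
####...
#......
.......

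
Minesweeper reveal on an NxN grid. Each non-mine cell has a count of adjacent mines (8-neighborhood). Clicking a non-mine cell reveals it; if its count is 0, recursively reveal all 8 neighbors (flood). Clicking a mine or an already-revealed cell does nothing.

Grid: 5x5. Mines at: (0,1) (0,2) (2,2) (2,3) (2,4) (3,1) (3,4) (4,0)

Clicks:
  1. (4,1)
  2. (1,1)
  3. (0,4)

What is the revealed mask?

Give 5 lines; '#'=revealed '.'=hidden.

Answer: ...##
.#.##
.....
.....
.#...

Derivation:
Click 1 (4,1) count=2: revealed 1 new [(4,1)] -> total=1
Click 2 (1,1) count=3: revealed 1 new [(1,1)] -> total=2
Click 3 (0,4) count=0: revealed 4 new [(0,3) (0,4) (1,3) (1,4)] -> total=6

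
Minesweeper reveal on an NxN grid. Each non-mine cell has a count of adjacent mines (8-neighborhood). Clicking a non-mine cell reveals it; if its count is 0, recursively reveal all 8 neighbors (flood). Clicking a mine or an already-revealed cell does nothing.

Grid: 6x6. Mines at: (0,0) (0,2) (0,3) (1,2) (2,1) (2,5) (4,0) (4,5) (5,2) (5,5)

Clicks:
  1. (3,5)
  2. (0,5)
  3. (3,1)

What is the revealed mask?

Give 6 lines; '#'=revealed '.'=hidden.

Click 1 (3,5) count=2: revealed 1 new [(3,5)] -> total=1
Click 2 (0,5) count=0: revealed 4 new [(0,4) (0,5) (1,4) (1,5)] -> total=5
Click 3 (3,1) count=2: revealed 1 new [(3,1)] -> total=6

Answer: ....##
....##
......
.#...#
......
......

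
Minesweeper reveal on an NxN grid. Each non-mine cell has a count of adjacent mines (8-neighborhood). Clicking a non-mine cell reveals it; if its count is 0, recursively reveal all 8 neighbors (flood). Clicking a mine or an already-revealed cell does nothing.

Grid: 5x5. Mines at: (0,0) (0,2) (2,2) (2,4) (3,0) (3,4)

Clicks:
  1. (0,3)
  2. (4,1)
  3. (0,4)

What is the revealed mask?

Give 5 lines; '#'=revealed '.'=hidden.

Click 1 (0,3) count=1: revealed 1 new [(0,3)] -> total=1
Click 2 (4,1) count=1: revealed 1 new [(4,1)] -> total=2
Click 3 (0,4) count=0: revealed 3 new [(0,4) (1,3) (1,4)] -> total=5

Answer: ...##
...##
.....
.....
.#...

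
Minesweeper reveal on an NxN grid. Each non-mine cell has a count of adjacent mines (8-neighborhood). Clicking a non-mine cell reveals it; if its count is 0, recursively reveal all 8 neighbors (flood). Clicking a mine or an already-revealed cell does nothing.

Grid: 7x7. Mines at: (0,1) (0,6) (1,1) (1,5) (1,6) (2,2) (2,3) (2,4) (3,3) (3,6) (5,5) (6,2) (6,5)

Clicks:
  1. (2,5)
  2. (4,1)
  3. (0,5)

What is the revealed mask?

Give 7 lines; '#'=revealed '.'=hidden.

Click 1 (2,5) count=4: revealed 1 new [(2,5)] -> total=1
Click 2 (4,1) count=0: revealed 13 new [(2,0) (2,1) (3,0) (3,1) (3,2) (4,0) (4,1) (4,2) (5,0) (5,1) (5,2) (6,0) (6,1)] -> total=14
Click 3 (0,5) count=3: revealed 1 new [(0,5)] -> total=15

Answer: .....#.
.......
##...#.
###....
###....
###....
##.....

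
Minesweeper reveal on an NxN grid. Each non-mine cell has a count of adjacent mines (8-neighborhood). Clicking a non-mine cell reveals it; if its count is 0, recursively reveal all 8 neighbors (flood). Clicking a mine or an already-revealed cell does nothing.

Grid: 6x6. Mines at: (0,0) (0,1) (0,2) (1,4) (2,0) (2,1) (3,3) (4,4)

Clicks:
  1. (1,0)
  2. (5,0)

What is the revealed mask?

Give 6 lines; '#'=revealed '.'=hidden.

Answer: ......
#.....
......
###...
####..
####..

Derivation:
Click 1 (1,0) count=4: revealed 1 new [(1,0)] -> total=1
Click 2 (5,0) count=0: revealed 11 new [(3,0) (3,1) (3,2) (4,0) (4,1) (4,2) (4,3) (5,0) (5,1) (5,2) (5,3)] -> total=12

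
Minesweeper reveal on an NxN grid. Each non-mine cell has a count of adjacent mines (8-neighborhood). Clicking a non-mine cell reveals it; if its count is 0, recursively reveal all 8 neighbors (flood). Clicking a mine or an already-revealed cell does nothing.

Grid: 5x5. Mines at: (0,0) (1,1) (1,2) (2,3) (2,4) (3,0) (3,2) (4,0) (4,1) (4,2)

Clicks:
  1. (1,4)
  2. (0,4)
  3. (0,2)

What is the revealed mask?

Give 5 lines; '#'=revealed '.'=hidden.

Answer: ..###
...##
.....
.....
.....

Derivation:
Click 1 (1,4) count=2: revealed 1 new [(1,4)] -> total=1
Click 2 (0,4) count=0: revealed 3 new [(0,3) (0,4) (1,3)] -> total=4
Click 3 (0,2) count=2: revealed 1 new [(0,2)] -> total=5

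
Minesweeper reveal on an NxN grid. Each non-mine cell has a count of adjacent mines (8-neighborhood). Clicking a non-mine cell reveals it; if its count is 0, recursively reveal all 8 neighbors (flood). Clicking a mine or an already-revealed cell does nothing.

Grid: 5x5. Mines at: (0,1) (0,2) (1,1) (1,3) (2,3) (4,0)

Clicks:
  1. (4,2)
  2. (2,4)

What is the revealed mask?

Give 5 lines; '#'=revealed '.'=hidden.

Click 1 (4,2) count=0: revealed 8 new [(3,1) (3,2) (3,3) (3,4) (4,1) (4,2) (4,3) (4,4)] -> total=8
Click 2 (2,4) count=2: revealed 1 new [(2,4)] -> total=9

Answer: .....
.....
....#
.####
.####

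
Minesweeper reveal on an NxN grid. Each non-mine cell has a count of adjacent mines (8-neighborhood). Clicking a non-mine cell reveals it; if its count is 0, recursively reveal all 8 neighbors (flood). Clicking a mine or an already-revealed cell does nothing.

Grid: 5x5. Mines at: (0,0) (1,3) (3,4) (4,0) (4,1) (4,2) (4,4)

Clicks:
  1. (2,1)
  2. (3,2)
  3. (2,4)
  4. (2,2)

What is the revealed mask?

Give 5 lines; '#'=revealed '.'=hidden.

Click 1 (2,1) count=0: revealed 9 new [(1,0) (1,1) (1,2) (2,0) (2,1) (2,2) (3,0) (3,1) (3,2)] -> total=9
Click 2 (3,2) count=2: revealed 0 new [(none)] -> total=9
Click 3 (2,4) count=2: revealed 1 new [(2,4)] -> total=10
Click 4 (2,2) count=1: revealed 0 new [(none)] -> total=10

Answer: .....
###..
###.#
###..
.....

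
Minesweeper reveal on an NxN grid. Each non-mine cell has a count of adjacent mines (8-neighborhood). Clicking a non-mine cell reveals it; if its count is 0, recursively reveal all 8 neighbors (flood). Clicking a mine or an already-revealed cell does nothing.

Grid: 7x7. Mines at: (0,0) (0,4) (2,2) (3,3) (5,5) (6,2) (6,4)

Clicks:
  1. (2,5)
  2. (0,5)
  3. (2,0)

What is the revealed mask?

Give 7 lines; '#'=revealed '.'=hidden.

Answer: .....##
##..###
##..###
###.###
###.###
###....
##.....

Derivation:
Click 1 (2,5) count=0: revealed 14 new [(0,5) (0,6) (1,4) (1,5) (1,6) (2,4) (2,5) (2,6) (3,4) (3,5) (3,6) (4,4) (4,5) (4,6)] -> total=14
Click 2 (0,5) count=1: revealed 0 new [(none)] -> total=14
Click 3 (2,0) count=0: revealed 15 new [(1,0) (1,1) (2,0) (2,1) (3,0) (3,1) (3,2) (4,0) (4,1) (4,2) (5,0) (5,1) (5,2) (6,0) (6,1)] -> total=29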